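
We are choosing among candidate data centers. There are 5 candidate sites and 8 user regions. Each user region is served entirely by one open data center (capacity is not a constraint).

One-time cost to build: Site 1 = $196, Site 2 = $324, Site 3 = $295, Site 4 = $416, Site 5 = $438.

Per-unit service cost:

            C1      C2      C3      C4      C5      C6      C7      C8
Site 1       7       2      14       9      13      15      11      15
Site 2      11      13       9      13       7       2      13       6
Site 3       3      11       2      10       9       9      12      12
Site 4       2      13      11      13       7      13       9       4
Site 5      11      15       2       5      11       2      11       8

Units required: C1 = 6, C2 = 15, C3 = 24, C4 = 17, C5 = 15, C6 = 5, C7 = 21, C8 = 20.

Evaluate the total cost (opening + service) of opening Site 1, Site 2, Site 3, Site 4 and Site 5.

Total cost: 2228

Each user region is assigned to its cheapest site among the open ones.
{Site 1, Site 2, Site 3, Site 4, Site 5}: C1→Site 4 2·6=12, C2→Site 1 2·15=30, C3→Site 3 2·24=48, C4→Site 5 5·17=85, C5→Site 2 7·15=105, C6→Site 2 2·5=10, C7→Site 4 9·21=189, C8→Site 4 4·20=80. Service 559; fixed 1669; total 2228.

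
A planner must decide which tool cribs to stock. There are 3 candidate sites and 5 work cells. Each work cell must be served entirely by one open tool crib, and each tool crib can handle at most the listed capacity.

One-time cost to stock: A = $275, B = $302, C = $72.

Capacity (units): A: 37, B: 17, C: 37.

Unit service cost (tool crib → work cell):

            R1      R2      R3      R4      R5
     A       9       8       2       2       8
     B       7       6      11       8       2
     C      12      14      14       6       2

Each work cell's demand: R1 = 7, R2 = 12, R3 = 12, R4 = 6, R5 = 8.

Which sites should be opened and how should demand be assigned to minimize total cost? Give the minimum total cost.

Minimum total cost: 558

Open {A, C}: R1→A 9·7=63, R2→A 8·12=96, R3→A 2·12=24, R4→A 2·6=12, R5→C 2·8=16.
Loads: A carries 37/37, C carries 8/37. Service 211; fixed 347; total 558.
Next best feasible plan costs 579.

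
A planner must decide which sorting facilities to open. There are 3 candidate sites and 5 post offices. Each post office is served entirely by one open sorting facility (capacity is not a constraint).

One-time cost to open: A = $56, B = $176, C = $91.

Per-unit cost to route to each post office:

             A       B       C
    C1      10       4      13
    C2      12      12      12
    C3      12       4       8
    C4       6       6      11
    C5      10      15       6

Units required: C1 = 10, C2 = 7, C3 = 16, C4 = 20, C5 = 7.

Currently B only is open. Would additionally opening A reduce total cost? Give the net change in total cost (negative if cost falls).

Current service cost with {B}: 413.
Adding A: each post office re-picks its cheapest; new service cost 378, saving 35.
Extra fixed cost: 56. Net change = 56 − 35 = 21.
(Totals: 589 → 610.)

No — net change +21 (cost rises by 21).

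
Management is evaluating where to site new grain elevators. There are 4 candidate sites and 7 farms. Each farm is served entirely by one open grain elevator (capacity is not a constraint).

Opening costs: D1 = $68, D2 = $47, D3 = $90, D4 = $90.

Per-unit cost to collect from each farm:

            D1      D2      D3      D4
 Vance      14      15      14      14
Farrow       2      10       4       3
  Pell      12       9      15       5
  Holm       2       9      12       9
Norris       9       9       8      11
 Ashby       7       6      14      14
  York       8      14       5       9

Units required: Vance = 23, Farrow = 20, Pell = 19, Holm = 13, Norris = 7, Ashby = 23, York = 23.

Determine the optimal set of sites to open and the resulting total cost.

For any fixed open set, each farm goes to its cheapest open site; total = fixed + service.
{D1, D4}: Vance→D1 14·23=322, Farrow→D1 2·20=40, Pell→D4 5·19=95, Holm→D1 2·13=26, Norris→D1 9·7=63, Ashby→D1 7·23=161, York→D1 8·23=184. Service 891; fixed 158; total 1049.
{D1, D2}: Vance→D1 14·23=322, Farrow→D1 2·20=40, Pell→D2 9·19=171, Holm→D1 2·13=26, Norris→D1 9·7=63, Ashby→D2 6·23=138, York→D1 8·23=184. Service 944; fixed 115; total 1059.
{D1, D3, D4}: Vance→D1 14·23=322, Farrow→D1 2·20=40, Pell→D4 5·19=95, Holm→D1 2·13=26, Norris→D3 8·7=56, Ashby→D1 7·23=161, York→D3 5·23=115. Service 815; fixed 248; total 1063.
{D1, D2, D3, D4}: service 792 + fixed 295 = 1087
No other subset beats 1049.

Open D1 and D4; minimum total cost 1049.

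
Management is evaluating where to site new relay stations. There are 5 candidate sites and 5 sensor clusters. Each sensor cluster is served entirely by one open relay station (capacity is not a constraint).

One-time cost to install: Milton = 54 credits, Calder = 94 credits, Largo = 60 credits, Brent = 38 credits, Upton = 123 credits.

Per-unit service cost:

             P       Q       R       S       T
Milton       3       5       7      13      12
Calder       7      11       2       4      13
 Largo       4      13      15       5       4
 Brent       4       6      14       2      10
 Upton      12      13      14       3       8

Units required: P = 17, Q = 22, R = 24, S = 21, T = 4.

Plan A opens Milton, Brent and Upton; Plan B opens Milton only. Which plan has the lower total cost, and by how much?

Plan A: {Milton, Brent, Upton}: P→Milton 3·17=51, Q→Milton 5·22=110, R→Milton 7·24=168, S→Brent 2·21=42, T→Upton 8·4=32. Service 403; fixed 215; total 618.
Plan B: {Milton}: P→Milton 3·17=51, Q→Milton 5·22=110, R→Milton 7·24=168, S→Milton 13·21=273, T→Milton 12·4=48. Service 650; fixed 54; total 704.
Difference: |618 − 704| = 86.

Plan A is cheaper by 86.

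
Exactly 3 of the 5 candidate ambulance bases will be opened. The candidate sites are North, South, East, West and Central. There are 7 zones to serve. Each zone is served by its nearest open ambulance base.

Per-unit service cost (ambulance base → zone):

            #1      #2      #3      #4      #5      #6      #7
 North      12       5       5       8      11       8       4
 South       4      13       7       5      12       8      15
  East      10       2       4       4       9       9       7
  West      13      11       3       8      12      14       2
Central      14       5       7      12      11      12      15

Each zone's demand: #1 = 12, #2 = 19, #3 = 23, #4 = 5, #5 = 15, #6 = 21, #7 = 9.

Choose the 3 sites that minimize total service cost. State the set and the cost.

Choose South, East and West; total service cost 496.

With exactly 3 open, each zone uses its cheapest among the chosen.
{South, East, West}: #1→South 4·12=48, #2→East 2·19=38, #3→West 3·23=69, #4→East 4·5=20, #5→East 9·15=135, #6→South 8·21=168, #7→West 2·9=18. Service cost 496.
{North, South, East}: service cost 537
{South, East, Central}: service cost 564
Among all 10 size-3 choices, {South, East, West} is lowest.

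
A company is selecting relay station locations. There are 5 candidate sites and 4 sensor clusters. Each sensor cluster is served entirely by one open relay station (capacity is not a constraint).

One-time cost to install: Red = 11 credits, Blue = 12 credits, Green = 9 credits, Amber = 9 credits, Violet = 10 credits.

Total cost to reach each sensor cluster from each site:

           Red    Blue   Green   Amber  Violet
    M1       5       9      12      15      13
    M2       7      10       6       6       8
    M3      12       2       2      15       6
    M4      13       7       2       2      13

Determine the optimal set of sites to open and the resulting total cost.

Open Green only; minimum total cost 31.

For any fixed open set, each sensor cluster goes to its cheapest open site; total = fixed + service.
{Green}: M1→Green 12, M2→Green 6, M3→Green 2, M4→Green 2. Service 22; fixed 9; total 31.
{Red, Green}: service 15 + fixed 20 = 35
{Blue}: service 28 + fixed 12 = 40
{Red, Blue, Green, Amber, Violet}: M1→Red 5, M2→Green 6, M3→Blue 2, M4→Green 2. Service 15; fixed 51; total 66.
No other subset beats 31.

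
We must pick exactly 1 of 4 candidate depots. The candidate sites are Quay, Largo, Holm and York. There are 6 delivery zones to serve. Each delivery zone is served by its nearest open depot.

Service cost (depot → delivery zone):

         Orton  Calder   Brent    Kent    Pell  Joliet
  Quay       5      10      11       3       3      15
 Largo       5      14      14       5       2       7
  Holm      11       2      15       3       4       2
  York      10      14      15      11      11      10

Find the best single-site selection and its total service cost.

Choose Holm only; total service cost 37.

With exactly 1 open, each delivery zone uses its cheapest among the chosen.
{Holm}: Orton→Holm 11, Calder→Holm 2, Brent→Holm 15, Kent→Holm 3, Pell→Holm 4, Joliet→Holm 2. Service cost 37.
{Quay}: service cost 47
{Largo}: service cost 47
Among all 4 size-1 choices, {Holm} is lowest.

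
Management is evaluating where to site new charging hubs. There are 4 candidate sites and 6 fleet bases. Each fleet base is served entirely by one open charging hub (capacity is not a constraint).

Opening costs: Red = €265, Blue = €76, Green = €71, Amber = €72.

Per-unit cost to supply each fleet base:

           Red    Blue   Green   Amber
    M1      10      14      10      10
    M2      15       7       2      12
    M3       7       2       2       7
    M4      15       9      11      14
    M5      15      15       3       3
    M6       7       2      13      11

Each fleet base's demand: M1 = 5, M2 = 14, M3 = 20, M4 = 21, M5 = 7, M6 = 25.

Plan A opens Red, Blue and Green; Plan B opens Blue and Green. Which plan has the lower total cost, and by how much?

Plan A: {Red, Blue, Green}: M1→Red 10·5=50, M2→Green 2·14=28, M3→Blue 2·20=40, M4→Blue 9·21=189, M5→Green 3·7=21, M6→Blue 2·25=50. Service 378; fixed 412; total 790.
Plan B: {Blue, Green}: M1→Green 10·5=50, M2→Green 2·14=28, M3→Blue 2·20=40, M4→Blue 9·21=189, M5→Green 3·7=21, M6→Blue 2·25=50. Service 378; fixed 147; total 525.
Difference: |790 − 525| = 265.

Plan B is cheaper by 265.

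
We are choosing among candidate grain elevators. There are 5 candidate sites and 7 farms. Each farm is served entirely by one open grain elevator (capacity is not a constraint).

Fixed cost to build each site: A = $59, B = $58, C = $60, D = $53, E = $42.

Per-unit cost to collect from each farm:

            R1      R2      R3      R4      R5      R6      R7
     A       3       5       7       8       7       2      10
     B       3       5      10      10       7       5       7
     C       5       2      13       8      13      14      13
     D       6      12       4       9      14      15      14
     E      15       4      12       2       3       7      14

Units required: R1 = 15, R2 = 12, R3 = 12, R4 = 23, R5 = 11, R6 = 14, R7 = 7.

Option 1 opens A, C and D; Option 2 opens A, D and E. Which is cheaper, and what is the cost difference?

Option 1: {A, C, D}: R1→A 3·15=45, R2→C 2·12=24, R3→D 4·12=48, R4→A 8·23=184, R5→A 7·11=77, R6→A 2·14=28, R7→A 10·7=70. Service 476; fixed 172; total 648.
Option 2: {A, D, E}: R1→A 3·15=45, R2→E 4·12=48, R3→D 4·12=48, R4→E 2·23=46, R5→E 3·11=33, R6→A 2·14=28, R7→A 10·7=70. Service 318; fixed 154; total 472.
Difference: |648 − 472| = 176.

Option 2 is cheaper by 176.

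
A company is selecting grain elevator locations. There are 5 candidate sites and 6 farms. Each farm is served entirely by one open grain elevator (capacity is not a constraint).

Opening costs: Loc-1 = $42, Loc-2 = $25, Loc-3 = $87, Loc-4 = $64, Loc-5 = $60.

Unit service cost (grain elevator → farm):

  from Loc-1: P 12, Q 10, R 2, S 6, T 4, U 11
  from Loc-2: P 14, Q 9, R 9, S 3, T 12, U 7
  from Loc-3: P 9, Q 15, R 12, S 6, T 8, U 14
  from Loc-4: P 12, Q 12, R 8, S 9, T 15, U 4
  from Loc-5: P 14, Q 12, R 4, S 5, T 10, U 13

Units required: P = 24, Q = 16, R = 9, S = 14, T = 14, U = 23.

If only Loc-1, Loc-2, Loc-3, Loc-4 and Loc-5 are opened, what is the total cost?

Each farm is assigned to its cheapest site among the open ones.
{Loc-1, Loc-2, Loc-3, Loc-4, Loc-5}: P→Loc-3 9·24=216, Q→Loc-2 9·16=144, R→Loc-1 2·9=18, S→Loc-2 3·14=42, T→Loc-1 4·14=56, U→Loc-4 4·23=92. Service 568; fixed 278; total 846.

Total cost: 846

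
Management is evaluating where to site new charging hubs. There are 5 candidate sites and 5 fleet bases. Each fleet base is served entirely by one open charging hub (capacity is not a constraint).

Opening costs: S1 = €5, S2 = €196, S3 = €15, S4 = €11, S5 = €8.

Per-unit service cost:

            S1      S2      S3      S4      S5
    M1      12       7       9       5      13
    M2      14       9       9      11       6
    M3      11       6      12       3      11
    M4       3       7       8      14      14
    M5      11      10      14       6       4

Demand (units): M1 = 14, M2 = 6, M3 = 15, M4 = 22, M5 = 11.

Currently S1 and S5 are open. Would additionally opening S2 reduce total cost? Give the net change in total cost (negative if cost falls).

No — net change +51 (cost rises by 51).

Current service cost with {S1, S5}: 479.
Adding S2: each fleet base re-picks its cheapest; new service cost 334, saving 145.
Extra fixed cost: 196. Net change = 196 − 145 = 51.
(Totals: 492 → 543.)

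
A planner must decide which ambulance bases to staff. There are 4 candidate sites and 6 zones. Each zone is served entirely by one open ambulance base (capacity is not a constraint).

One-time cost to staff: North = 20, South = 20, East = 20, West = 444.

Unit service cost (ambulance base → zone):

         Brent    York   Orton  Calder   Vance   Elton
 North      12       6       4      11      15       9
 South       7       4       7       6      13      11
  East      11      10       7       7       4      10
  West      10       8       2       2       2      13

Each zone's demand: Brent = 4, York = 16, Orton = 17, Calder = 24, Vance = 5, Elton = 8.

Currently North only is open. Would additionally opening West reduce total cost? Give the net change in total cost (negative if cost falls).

Current service cost with {North}: 623.
Adding West: each zone re-picks its cheapest; new service cost 300, saving 323.
Extra fixed cost: 444. Net change = 444 − 323 = 121.
(Totals: 643 → 764.)

No — net change +121 (cost rises by 121).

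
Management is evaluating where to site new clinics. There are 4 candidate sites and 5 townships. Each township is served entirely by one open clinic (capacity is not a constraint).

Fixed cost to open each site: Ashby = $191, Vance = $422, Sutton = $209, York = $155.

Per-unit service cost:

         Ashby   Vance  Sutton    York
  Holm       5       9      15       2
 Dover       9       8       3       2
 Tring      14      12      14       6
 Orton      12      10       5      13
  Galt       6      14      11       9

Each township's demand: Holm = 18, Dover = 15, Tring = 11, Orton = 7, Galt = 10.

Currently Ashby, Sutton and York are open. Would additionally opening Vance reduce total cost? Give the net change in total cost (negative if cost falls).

No — net change +422 (cost rises by 422).

Current service cost with {Ashby, Sutton, York}: 227.
Adding Vance: each township re-picks its cheapest; new service cost 227, saving 0.
Extra fixed cost: 422. Net change = 422 − 0 = 422.
(Totals: 782 → 1204.)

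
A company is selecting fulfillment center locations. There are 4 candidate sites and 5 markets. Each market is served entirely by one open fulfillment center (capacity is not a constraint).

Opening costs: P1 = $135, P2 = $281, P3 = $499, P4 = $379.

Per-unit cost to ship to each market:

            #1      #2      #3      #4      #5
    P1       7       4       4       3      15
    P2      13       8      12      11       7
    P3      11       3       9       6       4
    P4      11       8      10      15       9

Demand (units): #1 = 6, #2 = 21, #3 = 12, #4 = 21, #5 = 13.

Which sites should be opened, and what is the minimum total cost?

For any fixed open set, each market goes to its cheapest open site; total = fixed + service.
{P1}: #1→P1 7·6=42, #2→P1 4·21=84, #3→P1 4·12=48, #4→P1 3·21=63, #5→P1 15·13=195. Service 432; fixed 135; total 567.
{P1, P2}: #1→P1 7·6=42, #2→P1 4·21=84, #3→P1 4·12=48, #4→P1 3·21=63, #5→P2 7·13=91. Service 328; fixed 416; total 744.
{P1, P4}: service 354 + fixed 514 = 868
{P1, P2, P3, P4}: service 268 + fixed 1294 = 1562
No other subset beats 567.

Open P1 only; minimum total cost 567.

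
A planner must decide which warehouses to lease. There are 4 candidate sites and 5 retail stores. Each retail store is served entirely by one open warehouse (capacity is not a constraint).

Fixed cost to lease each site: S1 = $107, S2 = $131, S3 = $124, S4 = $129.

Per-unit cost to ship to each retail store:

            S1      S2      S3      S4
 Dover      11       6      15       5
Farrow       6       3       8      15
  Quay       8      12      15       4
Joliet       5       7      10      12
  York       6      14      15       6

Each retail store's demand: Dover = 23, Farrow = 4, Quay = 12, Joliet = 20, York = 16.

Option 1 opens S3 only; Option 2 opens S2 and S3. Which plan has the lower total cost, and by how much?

Option 1: {S3}: Dover→S3 15·23=345, Farrow→S3 8·4=32, Quay→S3 15·12=180, Joliet→S3 10·20=200, York→S3 15·16=240. Service 997; fixed 124; total 1121.
Option 2: {S2, S3}: Dover→S2 6·23=138, Farrow→S2 3·4=12, Quay→S2 12·12=144, Joliet→S2 7·20=140, York→S2 14·16=224. Service 658; fixed 255; total 913.
Difference: |1121 − 913| = 208.

Option 2 is cheaper by 208.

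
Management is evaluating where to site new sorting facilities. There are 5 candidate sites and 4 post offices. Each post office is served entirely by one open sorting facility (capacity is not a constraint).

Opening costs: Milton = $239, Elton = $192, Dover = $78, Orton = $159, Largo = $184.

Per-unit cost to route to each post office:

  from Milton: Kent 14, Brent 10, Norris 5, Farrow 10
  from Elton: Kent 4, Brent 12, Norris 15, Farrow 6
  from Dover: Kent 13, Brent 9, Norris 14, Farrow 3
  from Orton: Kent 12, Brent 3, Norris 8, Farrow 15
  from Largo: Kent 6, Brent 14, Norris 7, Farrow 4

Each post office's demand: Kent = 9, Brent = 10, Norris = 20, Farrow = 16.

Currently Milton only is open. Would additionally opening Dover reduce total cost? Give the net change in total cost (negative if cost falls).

Current service cost with {Milton}: 486.
Adding Dover: each post office re-picks its cheapest; new service cost 355, saving 131.
Extra fixed cost: 78. Net change = 78 − 131 = -53.
(Totals: 725 → 672.)

Yes — net change −53 (cost falls by 53).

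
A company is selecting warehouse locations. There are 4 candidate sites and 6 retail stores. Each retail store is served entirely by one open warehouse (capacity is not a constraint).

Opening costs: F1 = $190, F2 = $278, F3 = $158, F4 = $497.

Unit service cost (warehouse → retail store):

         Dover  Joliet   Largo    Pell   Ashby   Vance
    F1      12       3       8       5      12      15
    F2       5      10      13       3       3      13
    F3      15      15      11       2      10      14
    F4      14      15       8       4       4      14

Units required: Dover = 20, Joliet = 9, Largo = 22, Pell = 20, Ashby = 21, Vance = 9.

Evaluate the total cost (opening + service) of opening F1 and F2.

Total cost: 1011

Each retail store is assigned to its cheapest site among the open ones.
{F1, F2}: Dover→F2 5·20=100, Joliet→F1 3·9=27, Largo→F1 8·22=176, Pell→F2 3·20=60, Ashby→F2 3·21=63, Vance→F2 13·9=117. Service 543; fixed 468; total 1011.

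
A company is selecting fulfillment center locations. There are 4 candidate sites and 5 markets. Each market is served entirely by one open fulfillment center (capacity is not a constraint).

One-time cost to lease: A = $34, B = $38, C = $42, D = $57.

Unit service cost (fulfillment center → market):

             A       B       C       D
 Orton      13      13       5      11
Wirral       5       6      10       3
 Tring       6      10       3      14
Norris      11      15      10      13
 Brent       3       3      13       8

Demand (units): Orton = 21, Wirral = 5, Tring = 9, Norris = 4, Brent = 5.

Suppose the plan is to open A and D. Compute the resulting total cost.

Each market is assigned to its cheapest site among the open ones.
{A, D}: Orton→D 11·21=231, Wirral→D 3·5=15, Tring→A 6·9=54, Norris→A 11·4=44, Brent→A 3·5=15. Service 359; fixed 91; total 450.

Total cost: 450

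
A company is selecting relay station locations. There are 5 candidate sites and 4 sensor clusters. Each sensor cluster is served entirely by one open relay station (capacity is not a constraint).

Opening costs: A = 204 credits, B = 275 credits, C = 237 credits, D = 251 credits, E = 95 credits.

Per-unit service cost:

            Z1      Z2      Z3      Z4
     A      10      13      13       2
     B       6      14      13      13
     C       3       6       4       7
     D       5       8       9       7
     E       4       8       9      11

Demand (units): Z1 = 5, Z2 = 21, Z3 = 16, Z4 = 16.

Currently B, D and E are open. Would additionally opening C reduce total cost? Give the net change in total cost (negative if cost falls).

Current service cost with {B, D, E}: 444.
Adding C: each sensor cluster re-picks its cheapest; new service cost 317, saving 127.
Extra fixed cost: 237. Net change = 237 − 127 = 110.
(Totals: 1065 → 1175.)

No — net change +110 (cost rises by 110).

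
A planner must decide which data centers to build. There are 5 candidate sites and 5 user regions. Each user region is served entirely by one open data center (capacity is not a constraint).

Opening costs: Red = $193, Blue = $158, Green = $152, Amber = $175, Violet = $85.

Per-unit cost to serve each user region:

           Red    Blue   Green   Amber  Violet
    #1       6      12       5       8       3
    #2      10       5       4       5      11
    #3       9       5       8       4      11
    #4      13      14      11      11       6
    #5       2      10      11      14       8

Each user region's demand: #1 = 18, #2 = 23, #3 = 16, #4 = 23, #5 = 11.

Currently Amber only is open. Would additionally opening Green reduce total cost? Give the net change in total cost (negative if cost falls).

Current service cost with {Amber}: 730.
Adding Green: each user region re-picks its cheapest; new service cost 620, saving 110.
Extra fixed cost: 152. Net change = 152 − 110 = 42.
(Totals: 905 → 947.)

No — net change +42 (cost rises by 42).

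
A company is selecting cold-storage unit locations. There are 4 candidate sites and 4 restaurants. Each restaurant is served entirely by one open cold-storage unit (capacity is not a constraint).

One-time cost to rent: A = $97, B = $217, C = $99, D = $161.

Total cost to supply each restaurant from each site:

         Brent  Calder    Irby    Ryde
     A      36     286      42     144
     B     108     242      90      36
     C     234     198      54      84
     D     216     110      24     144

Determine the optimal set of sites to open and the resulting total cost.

Open A and C; minimum total cost 556.

For any fixed open set, each restaurant goes to its cheapest open site; total = fixed + service.
{A, C}: Brent→A 36, Calder→C 198, Irby→A 42, Ryde→C 84. Service 360; fixed 196; total 556.
{A, D}: Brent→A 36, Calder→D 110, Irby→D 24, Ryde→A 144. Service 314; fixed 258; total 572.
{A}: service 508 + fixed 97 = 605
{A, B, C, D}: service 206 + fixed 574 = 780
No other subset beats 556.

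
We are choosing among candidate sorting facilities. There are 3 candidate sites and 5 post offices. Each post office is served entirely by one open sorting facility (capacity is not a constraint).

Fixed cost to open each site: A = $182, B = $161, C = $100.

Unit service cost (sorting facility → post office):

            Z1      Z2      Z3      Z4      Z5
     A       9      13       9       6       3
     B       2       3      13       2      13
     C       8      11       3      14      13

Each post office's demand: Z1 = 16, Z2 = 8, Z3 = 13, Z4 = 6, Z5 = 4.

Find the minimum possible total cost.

Minimum total cost: 420

For any fixed open set, each post office goes to its cheapest open site; total = fixed + service.
{B, C}: Z1→B 2·16=32, Z2→B 3·8=24, Z3→C 3·13=39, Z4→B 2·6=12, Z5→B 13·4=52. Service 159; fixed 261; total 420.
{B}: service 289 + fixed 161 = 450
{C}: Z1→C 8·16=128, Z2→C 11·8=88, Z3→C 3·13=39, Z4→C 14·6=84, Z5→C 13·4=52. Service 391; fixed 100; total 491.
{A, B, C}: Z1→B 2·16=32, Z2→B 3·8=24, Z3→C 3·13=39, Z4→B 2·6=12, Z5→A 3·4=12. Service 119; fixed 443; total 562.
No other subset beats 420.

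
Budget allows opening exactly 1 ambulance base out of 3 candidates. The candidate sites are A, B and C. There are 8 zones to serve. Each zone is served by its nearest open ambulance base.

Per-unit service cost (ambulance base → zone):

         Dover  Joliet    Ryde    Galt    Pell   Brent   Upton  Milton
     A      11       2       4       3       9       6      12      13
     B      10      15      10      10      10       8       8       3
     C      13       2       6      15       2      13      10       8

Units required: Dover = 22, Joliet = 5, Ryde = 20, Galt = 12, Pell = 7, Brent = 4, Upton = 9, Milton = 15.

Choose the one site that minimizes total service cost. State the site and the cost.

With exactly 1 open, each zone uses its cheapest among the chosen.
{A}: Dover→A 11·22=242, Joliet→A 2·5=10, Ryde→A 4·20=80, Galt→A 3·12=36, Pell→A 9·7=63, Brent→A 6·4=24, Upton→A 12·9=108, Milton→A 13·15=195. Service cost 758.
{B}: service cost 834
{C}: service cost 872
Among all 3 size-1 choices, {A} is lowest.

Choose A only; total service cost 758.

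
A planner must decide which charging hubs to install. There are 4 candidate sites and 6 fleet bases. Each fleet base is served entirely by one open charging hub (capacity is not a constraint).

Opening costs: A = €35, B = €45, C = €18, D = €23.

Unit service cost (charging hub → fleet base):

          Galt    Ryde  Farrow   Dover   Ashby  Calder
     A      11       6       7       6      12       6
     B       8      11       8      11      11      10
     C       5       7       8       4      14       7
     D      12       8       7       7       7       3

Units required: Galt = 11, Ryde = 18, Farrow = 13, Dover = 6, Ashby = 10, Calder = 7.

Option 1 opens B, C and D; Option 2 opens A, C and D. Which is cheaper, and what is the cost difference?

Option 1: {B, C, D}: Galt→C 5·11=55, Ryde→C 7·18=126, Farrow→D 7·13=91, Dover→C 4·6=24, Ashby→D 7·10=70, Calder→D 3·7=21. Service 387; fixed 86; total 473.
Option 2: {A, C, D}: Galt→C 5·11=55, Ryde→A 6·18=108, Farrow→A 7·13=91, Dover→C 4·6=24, Ashby→D 7·10=70, Calder→D 3·7=21. Service 369; fixed 76; total 445.
Difference: |473 − 445| = 28.

Option 2 is cheaper by 28.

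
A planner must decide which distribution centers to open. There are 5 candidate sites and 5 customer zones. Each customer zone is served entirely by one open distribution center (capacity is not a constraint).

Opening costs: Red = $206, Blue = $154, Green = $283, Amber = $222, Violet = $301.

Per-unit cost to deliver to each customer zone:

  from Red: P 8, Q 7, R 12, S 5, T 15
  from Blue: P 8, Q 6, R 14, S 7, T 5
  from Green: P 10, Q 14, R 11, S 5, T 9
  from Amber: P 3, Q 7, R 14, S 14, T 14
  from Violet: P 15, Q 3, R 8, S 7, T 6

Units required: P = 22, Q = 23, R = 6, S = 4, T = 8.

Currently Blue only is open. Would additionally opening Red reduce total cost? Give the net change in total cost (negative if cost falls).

Current service cost with {Blue}: 466.
Adding Red: each customer zone re-picks its cheapest; new service cost 446, saving 20.
Extra fixed cost: 206. Net change = 206 − 20 = 186.
(Totals: 620 → 806.)

No — net change +186 (cost rises by 186).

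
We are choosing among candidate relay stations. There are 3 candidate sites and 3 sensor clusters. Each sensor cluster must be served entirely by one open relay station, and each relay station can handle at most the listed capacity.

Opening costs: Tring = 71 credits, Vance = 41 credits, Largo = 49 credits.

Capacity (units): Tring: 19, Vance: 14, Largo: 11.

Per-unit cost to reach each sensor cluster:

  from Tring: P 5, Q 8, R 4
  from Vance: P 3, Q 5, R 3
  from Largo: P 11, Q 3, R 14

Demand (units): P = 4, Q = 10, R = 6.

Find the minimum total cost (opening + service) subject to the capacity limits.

Minimum total cost: 150

Open {Vance, Largo}: P→Vance 3·4=12, Q→Largo 3·10=30, R→Vance 3·6=18.
Loads: Vance carries 10/14, Largo carries 10/11. Service 60; fixed 90; total 150.
Next best feasible plan costs 194.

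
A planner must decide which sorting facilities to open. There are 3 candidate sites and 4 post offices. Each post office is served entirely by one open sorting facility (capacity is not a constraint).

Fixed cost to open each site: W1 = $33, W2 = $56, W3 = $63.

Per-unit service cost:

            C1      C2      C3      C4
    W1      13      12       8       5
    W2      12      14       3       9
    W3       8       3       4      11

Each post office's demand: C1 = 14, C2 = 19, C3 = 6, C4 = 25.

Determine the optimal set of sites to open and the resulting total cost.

For any fixed open set, each post office goes to its cheapest open site; total = fixed + service.
{W1, W3}: C1→W3 8·14=112, C2→W3 3·19=57, C3→W3 4·6=24, C4→W1 5·25=125. Service 318; fixed 96; total 414.
{W1, W2, W3}: C1→W3 8·14=112, C2→W3 3·19=57, C3→W2 3·6=18, C4→W1 5·25=125. Service 312; fixed 152; total 464.
{W2, W3}: C1→W3 8·14=112, C2→W3 3·19=57, C3→W2 3·6=18, C4→W2 9·25=225. Service 412; fixed 119; total 531.
{W1}: service 583 + fixed 33 = 616
No other subset beats 414.

Open W1 and W3; minimum total cost 414.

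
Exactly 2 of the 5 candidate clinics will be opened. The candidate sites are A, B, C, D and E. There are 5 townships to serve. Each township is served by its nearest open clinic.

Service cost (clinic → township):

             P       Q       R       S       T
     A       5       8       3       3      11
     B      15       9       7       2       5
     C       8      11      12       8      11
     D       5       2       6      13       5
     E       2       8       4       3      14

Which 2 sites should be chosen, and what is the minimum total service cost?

With exactly 2 open, each township uses its cheapest among the chosen.
{D, E}: P→E 2, Q→D 2, R→E 4, S→E 3, T→D 5. Service cost 16.
{A, D}: service cost 18
{B, D}: service cost 20
Among all 10 size-2 choices, {D, E} is lowest.

Choose D and E; total service cost 16.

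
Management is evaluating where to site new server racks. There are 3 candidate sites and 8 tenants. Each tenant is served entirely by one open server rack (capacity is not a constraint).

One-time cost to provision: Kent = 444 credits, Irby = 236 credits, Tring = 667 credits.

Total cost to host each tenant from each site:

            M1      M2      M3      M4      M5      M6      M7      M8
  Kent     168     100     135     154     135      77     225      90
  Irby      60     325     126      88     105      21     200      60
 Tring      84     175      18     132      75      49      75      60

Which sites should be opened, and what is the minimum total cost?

For any fixed open set, each tenant goes to its cheapest open site; total = fixed + service.
{Irby}: M1→Irby 60, M2→Irby 325, M3→Irby 126, M4→Irby 88, M5→Irby 105, M6→Irby 21, M7→Irby 200, M8→Irby 60. Service 985; fixed 236; total 1221.
{Tring}: service 668 + fixed 667 = 1335
{Kent, Irby}: M1→Irby 60, M2→Kent 100, M3→Irby 126, M4→Irby 88, M5→Irby 105, M6→Irby 21, M7→Irby 200, M8→Irby 60. Service 760; fixed 680; total 1440.
{Kent, Irby, Tring}: service 497 + fixed 1347 = 1844
No other subset beats 1221.

Open Irby only; minimum total cost 1221.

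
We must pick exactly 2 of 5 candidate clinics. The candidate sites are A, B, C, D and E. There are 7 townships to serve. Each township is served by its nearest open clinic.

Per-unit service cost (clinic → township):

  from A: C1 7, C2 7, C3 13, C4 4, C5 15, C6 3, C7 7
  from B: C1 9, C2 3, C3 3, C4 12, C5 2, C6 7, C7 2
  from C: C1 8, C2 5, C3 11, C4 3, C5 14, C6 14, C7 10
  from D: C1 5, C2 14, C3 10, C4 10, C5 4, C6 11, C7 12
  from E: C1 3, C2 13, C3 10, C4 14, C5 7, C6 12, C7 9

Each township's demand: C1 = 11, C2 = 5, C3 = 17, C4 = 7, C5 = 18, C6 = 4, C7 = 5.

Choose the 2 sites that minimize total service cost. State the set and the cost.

Choose A and B; total service cost 229.

With exactly 2 open, each township uses its cheapest among the chosen.
{A, B}: C1→A 7·11=77, C2→B 3·5=15, C3→B 3·17=51, C4→A 4·7=28, C5→B 2·18=36, C6→A 3·4=12, C7→B 2·5=10. Service cost 229.
{B, C}: service cost 249
{B, E}: service cost 257
Among all 10 size-2 choices, {A, B} is lowest.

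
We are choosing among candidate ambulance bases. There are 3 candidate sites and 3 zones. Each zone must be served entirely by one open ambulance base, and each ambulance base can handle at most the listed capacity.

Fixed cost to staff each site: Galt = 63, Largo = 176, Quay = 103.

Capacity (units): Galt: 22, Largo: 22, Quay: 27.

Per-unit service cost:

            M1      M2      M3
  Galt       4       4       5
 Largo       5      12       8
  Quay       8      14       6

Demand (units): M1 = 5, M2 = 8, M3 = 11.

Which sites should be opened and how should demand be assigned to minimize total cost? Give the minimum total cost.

Minimum total cost: 284

Open {Galt, Quay}: M1→Galt 4·5=20, M2→Galt 4·8=32, M3→Quay 6·11=66.
Loads: Galt carries 13/22, Quay carries 11/27. Service 118; fixed 166; total 284.
Next best feasible plan costs 293.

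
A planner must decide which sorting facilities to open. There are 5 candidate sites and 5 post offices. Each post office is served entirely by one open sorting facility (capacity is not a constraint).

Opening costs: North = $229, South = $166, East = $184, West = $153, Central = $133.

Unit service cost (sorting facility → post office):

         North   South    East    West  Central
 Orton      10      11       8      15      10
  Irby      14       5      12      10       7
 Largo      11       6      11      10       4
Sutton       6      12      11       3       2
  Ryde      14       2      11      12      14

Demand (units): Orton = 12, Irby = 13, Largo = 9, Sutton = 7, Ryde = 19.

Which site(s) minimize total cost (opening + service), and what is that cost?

Open South only; minimum total cost 539.

For any fixed open set, each post office goes to its cheapest open site; total = fixed + service.
{South}: Orton→South 11·12=132, Irby→South 5·13=65, Largo→South 6·9=54, Sutton→South 12·7=84, Ryde→South 2·19=38. Service 373; fixed 166; total 539.
{South, Central}: Orton→Central 10·12=120, Irby→South 5·13=65, Largo→Central 4·9=36, Sutton→Central 2·7=14, Ryde→South 2·19=38. Service 273; fixed 299; total 572.
{South, West}: service 310 + fixed 319 = 629
{North, South, East, West, Central}: service 249 + fixed 865 = 1114
No other subset beats 539.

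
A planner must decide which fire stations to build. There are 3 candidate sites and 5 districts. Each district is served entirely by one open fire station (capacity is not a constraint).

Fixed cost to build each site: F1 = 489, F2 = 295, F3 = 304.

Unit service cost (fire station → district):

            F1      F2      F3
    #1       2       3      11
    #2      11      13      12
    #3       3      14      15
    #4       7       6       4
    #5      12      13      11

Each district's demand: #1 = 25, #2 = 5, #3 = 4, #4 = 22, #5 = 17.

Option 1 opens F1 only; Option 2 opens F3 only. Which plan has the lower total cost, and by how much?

Option 1 is cheaper by 10.

Option 1: {F1}: #1→F1 2·25=50, #2→F1 11·5=55, #3→F1 3·4=12, #4→F1 7·22=154, #5→F1 12·17=204. Service 475; fixed 489; total 964.
Option 2: {F3}: #1→F3 11·25=275, #2→F3 12·5=60, #3→F3 15·4=60, #4→F3 4·22=88, #5→F3 11·17=187. Service 670; fixed 304; total 974.
Difference: |964 − 974| = 10.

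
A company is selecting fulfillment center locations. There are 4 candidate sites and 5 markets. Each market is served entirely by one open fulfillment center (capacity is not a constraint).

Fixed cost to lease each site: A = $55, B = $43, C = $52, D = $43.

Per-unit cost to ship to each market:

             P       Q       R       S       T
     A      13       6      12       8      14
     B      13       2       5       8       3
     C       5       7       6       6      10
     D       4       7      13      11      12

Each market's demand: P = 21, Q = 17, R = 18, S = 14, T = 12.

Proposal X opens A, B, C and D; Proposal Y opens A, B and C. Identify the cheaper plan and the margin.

Proposal X: {A, B, C, D}: P→D 4·21=84, Q→B 2·17=34, R→B 5·18=90, S→C 6·14=84, T→B 3·12=36. Service 328; fixed 193; total 521.
Proposal Y: {A, B, C}: P→C 5·21=105, Q→B 2·17=34, R→B 5·18=90, S→C 6·14=84, T→B 3·12=36. Service 349; fixed 150; total 499.
Difference: |521 − 499| = 22.

Proposal Y is cheaper by 22.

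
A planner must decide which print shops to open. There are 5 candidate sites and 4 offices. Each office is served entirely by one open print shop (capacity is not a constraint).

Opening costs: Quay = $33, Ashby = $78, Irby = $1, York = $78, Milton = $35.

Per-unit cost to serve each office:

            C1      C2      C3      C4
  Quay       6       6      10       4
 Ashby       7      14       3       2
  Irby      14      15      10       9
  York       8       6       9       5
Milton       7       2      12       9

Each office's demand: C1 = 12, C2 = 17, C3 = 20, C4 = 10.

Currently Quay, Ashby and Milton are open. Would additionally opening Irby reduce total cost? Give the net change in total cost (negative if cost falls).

Current service cost with {Quay, Ashby, Milton}: 186.
Adding Irby: each office re-picks its cheapest; new service cost 186, saving 0.
Extra fixed cost: 1. Net change = 1 − 0 = 1.
(Totals: 332 → 333.)

No — net change +1 (cost rises by 1).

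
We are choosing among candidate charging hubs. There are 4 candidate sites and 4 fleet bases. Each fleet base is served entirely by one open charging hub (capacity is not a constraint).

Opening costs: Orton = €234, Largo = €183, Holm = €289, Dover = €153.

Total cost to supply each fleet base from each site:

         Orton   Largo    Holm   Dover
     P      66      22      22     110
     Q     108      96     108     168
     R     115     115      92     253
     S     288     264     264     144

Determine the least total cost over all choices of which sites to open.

Minimum total cost: 680

For any fixed open set, each fleet base goes to its cheapest open site; total = fixed + service.
{Largo}: P→Largo 22, Q→Largo 96, R→Largo 115, S→Largo 264. Service 497; fixed 183; total 680.
{Largo, Dover}: P→Largo 22, Q→Largo 96, R→Largo 115, S→Dover 144. Service 377; fixed 336; total 713.
{Holm}: service 486 + fixed 289 = 775
{Orton, Largo, Holm, Dover}: P→Largo 22, Q→Largo 96, R→Holm 92, S→Dover 144. Service 354; fixed 859; total 1213.
No other subset beats 680.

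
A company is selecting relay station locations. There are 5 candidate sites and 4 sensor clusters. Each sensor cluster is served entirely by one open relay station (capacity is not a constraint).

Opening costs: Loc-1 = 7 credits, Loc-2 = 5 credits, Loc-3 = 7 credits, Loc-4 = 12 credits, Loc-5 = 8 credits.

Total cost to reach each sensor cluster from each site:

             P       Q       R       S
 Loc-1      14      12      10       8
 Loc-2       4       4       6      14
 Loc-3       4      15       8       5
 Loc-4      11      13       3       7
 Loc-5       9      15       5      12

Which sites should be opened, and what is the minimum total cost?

Open Loc-2 and Loc-3; minimum total cost 31.

For any fixed open set, each sensor cluster goes to its cheapest open site; total = fixed + service.
{Loc-2, Loc-3}: P→Loc-2 4, Q→Loc-2 4, R→Loc-2 6, S→Loc-3 5. Service 19; fixed 12; total 31.
{Loc-2}: P→Loc-2 4, Q→Loc-2 4, R→Loc-2 6, S→Loc-2 14. Service 28; fixed 5; total 33.
{Loc-1, Loc-2}: P→Loc-2 4, Q→Loc-2 4, R→Loc-2 6, S→Loc-1 8. Service 22; fixed 12; total 34.
{Loc-1, Loc-2, Loc-3, Loc-4, Loc-5}: service 16 + fixed 39 = 55
No other subset beats 31.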